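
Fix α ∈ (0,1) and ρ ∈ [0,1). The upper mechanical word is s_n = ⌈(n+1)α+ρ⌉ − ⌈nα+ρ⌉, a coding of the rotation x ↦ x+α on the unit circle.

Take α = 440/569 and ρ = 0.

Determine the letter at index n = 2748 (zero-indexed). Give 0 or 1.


(n+1)α + ρ = (2749·440) / 569 = 1209560/569
nα + ρ     = (2748·440) / 569 = 1209120/569
⌈1209560/569⌉ = 2126,  ⌈1209120/569⌉ = 2125
s_{2748} = 2126 − 2125 = 1

1


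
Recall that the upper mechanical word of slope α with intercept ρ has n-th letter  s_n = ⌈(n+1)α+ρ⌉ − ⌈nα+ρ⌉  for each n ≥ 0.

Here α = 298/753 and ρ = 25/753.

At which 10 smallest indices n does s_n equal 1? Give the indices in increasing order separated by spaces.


n=0: ⌈323/753⌉−⌈25/753⌉ = 1−1 = 0
n=1: ⌈621/753⌉−⌈323/753⌉ = 1−1 = 0
n=2: ⌈919/753⌉−⌈621/753⌉ = 2−1 = 1  ← one
n=3: ⌈1217/753⌉−⌈919/753⌉ = 2−2 = 0
n=4: ⌈1515/753⌉−⌈1217/753⌉ = 3−2 = 1  ← one
n=5: ⌈1813/753⌉−⌈1515/753⌉ = 3−3 = 0
n=6: ⌈2111/753⌉−⌈1813/753⌉ = 3−3 = 0
n=7: ⌈2409/753⌉−⌈2111/753⌉ = 4−3 = 1  ← one
n=8: ⌈2707/753⌉−⌈2409/753⌉ = 4−4 = 0
n=9: ⌈3005/753⌉−⌈2707/753⌉ = 4−4 = 0
n=10: ⌈3303/753⌉−⌈3005/753⌉ = 5−4 = 1  ← one
n=11: ⌈3601/753⌉−⌈3303/753⌉ = 5−5 = 0
n=12: ⌈3899/753⌉−⌈3601/753⌉ = 6−5 = 1  ← one
n=13: ⌈4197/753⌉−⌈3899/753⌉ = 6−6 = 0
n=14: ⌈4495/753⌉−⌈4197/753⌉ = 6−6 = 0
n=15: ⌈4793/753⌉−⌈4495/753⌉ = 7−6 = 1  ← one
n=16: ⌈5091/753⌉−⌈4793/753⌉ = 7−7 = 0
n=17: ⌈5389/753⌉−⌈5091/753⌉ = 8−7 = 1  ← one
n=18: ⌈5687/753⌉−⌈5389/753⌉ = 8−8 = 0
n=19: ⌈5985/753⌉−⌈5687/753⌉ = 8−8 = 0
n=20: ⌈6283/753⌉−⌈5985/753⌉ = 9−8 = 1  ← one
n=21: ⌈6581/753⌉−⌈6283/753⌉ = 9−9 = 0
n=22: ⌈6879/753⌉−⌈6581/753⌉ = 10−9 = 1  ← one
n=23: ⌈7177/753⌉−⌈6879/753⌉ = 10−10 = 0
n=24: ⌈7475/753⌉−⌈7177/753⌉ = 10−10 = 0
n=25: ⌈7773/753⌉−⌈7475/753⌉ = 11−10 = 1  ← one
positions of the first 10 ones: 2 4 7 10 12 15 17 20 22 25

2 4 7 10 12 15 17 20 22 25


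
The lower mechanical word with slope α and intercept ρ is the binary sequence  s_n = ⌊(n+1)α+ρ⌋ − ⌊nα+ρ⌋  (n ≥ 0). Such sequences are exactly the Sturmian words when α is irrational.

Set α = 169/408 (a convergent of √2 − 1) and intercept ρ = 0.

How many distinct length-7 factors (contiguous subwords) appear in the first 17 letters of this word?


6

t_n = ⌊(n·169)/408⌋ for n = 0 … 17:
  n=0…9: ⌊0/408⌋=0 ⌊169/408⌋=0 ⌊338/408⌋=0 ⌊507/408⌋=1 ⌊676/408⌋=1 ⌊845/408⌋=2 ⌊1014/408⌋=2 ⌊1183/408⌋=2 ⌊1352/408⌋=3 ⌊1521/408⌋=3
  n=10…17: ⌊1690/408⌋=4 ⌊1859/408⌋=4 ⌊2028/408⌋=4 ⌊2197/408⌋=5 ⌊2366/408⌋=5 ⌊2535/408⌋=6 ⌊2704/408⌋=6 ⌊2873/408⌋=7
s_n = t_(n+1) − t_n for n = 0 … 16 gives
prefix = 00101001010010101
slide a length-7 window over [0..6] … [10..16] (11 windows); first occurrence of each distinct factor:
  [  0..  6] 0010100
  [  1..  7] 0101001
  [  2..  8] 1010010
  [  3..  9] 0100101
  [  4.. 10] 1001010
  [ 10.. 16] 0010101
  (the other 5 windows repeat one of these)
distinct factors: {0010100, 0010101, 0100101, 0101001, 1001010, 1010010}
count = 6  (Sturmian bound for length 7 is 8)


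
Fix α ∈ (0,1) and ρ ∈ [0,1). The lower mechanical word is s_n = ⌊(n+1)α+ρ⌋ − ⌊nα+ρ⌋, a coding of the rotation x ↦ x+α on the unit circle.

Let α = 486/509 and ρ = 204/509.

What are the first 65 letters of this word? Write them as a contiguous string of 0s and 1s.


11111111011111111111111111111110111111111111111111111011111111111

n=0: ⌊(1·486+204)/509⌋ − ⌊(0·486+204)/509⌋ = ⌊690/509⌋ − ⌊204/509⌋ = 1 − 0 = 1
n=1: ⌊(2·486+204)/509⌋ − ⌊(1·486+204)/509⌋ = ⌊1176/509⌋ − ⌊690/509⌋ = 2 − 1 = 1
n=2: ⌊(3·486+204)/509⌋ − ⌊(2·486+204)/509⌋ = ⌊1662/509⌋ − ⌊1176/509⌋ = 3 − 2 = 1
n=3: ⌊(4·486+204)/509⌋ − ⌊(3·486+204)/509⌋ = ⌊2148/509⌋ − ⌊1662/509⌋ = 4 − 3 = 1
n=4: ⌊(5·486+204)/509⌋ − ⌊(4·486+204)/509⌋ = ⌊2634/509⌋ − ⌊2148/509⌋ = 5 − 4 = 1
n=5: ⌊(6·486+204)/509⌋ − ⌊(5·486+204)/509⌋ = ⌊3120/509⌋ − ⌊2634/509⌋ = 6 − 5 = 1
n=6: ⌊(7·486+204)/509⌋ − ⌊(6·486+204)/509⌋ = ⌊3606/509⌋ − ⌊3120/509⌋ = 7 − 6 = 1
n=7: ⌊(8·486+204)/509⌋ − ⌊(7·486+204)/509⌋ = ⌊4092/509⌋ − ⌊3606/509⌋ = 8 − 7 = 1
n=8: ⌊(9·486+204)/509⌋ − ⌊(8·486+204)/509⌋ = ⌊4578/509⌋ − ⌊4092/509⌋ = 8 − 8 = 0
n=9: ⌊(10·486+204)/509⌋ − ⌊(9·486+204)/509⌋ = ⌊5064/509⌋ − ⌊4578/509⌋ = 9 − 8 = 1
n=10: ⌊(11·486+204)/509⌋ − ⌊(10·486+204)/509⌋ = ⌊5550/509⌋ − ⌊5064/509⌋ = 10 − 9 = 1
n=11: ⌊(12·486+204)/509⌋ − ⌊(11·486+204)/509⌋ = ⌊6036/509⌋ − ⌊5550/509⌋ = 11 − 10 = 1
n=12: ⌊(13·486+204)/509⌋ − ⌊(12·486+204)/509⌋ = ⌊6522/509⌋ − ⌊6036/509⌋ = 12 − 11 = 1
n=13: ⌊(14·486+204)/509⌋ − ⌊(13·486+204)/509⌋ = ⌊7008/509⌋ − ⌊6522/509⌋ = 13 − 12 = 1
n=14: ⌊(15·486+204)/509⌋ − ⌊(14·486+204)/509⌋ = ⌊7494/509⌋ − ⌊7008/509⌋ = 14 − 13 = 1
n=15: ⌊(16·486+204)/509⌋ − ⌊(15·486+204)/509⌋ = ⌊7980/509⌋ − ⌊7494/509⌋ = 15 − 14 = 1
n=16: ⌊(17·486+204)/509⌋ − ⌊(16·486+204)/509⌋ = ⌊8466/509⌋ − ⌊7980/509⌋ = 16 − 15 = 1
n=17: ⌊(18·486+204)/509⌋ − ⌊(17·486+204)/509⌋ = ⌊8952/509⌋ − ⌊8466/509⌋ = 17 − 16 = 1
n=18: ⌊(19·486+204)/509⌋ − ⌊(18·486+204)/509⌋ = ⌊9438/509⌋ − ⌊8952/509⌋ = 18 − 17 = 1
n=19: ⌊(20·486+204)/509⌋ − ⌊(19·486+204)/509⌋ = ⌊9924/509⌋ − ⌊9438/509⌋ = 19 − 18 = 1
n=20: ⌊(21·486+204)/509⌋ − ⌊(20·486+204)/509⌋ = ⌊10410/509⌋ − ⌊9924/509⌋ = 20 − 19 = 1
n=21: ⌊(22·486+204)/509⌋ − ⌊(21·486+204)/509⌋ = ⌊10896/509⌋ − ⌊10410/509⌋ = 21 − 20 = 1
n=22: ⌊(23·486+204)/509⌋ − ⌊(22·486+204)/509⌋ = ⌊11382/509⌋ − ⌊10896/509⌋ = 22 − 21 = 1
n=23: ⌊(24·486+204)/509⌋ − ⌊(23·486+204)/509⌋ = ⌊11868/509⌋ − ⌊11382/509⌋ = 23 − 22 = 1
n=24: ⌊(25·486+204)/509⌋ − ⌊(24·486+204)/509⌋ = ⌊12354/509⌋ − ⌊11868/509⌋ = 24 − 23 = 1
n=25: ⌊(26·486+204)/509⌋ − ⌊(25·486+204)/509⌋ = ⌊12840/509⌋ − ⌊12354/509⌋ = 25 − 24 = 1
n=26: ⌊(27·486+204)/509⌋ − ⌊(26·486+204)/509⌋ = ⌊13326/509⌋ − ⌊12840/509⌋ = 26 − 25 = 1
n=27: ⌊(28·486+204)/509⌋ − ⌊(27·486+204)/509⌋ = ⌊13812/509⌋ − ⌊13326/509⌋ = 27 − 26 = 1
n=28: ⌊(29·486+204)/509⌋ − ⌊(28·486+204)/509⌋ = ⌊14298/509⌋ − ⌊13812/509⌋ = 28 − 27 = 1
n=29: ⌊(30·486+204)/509⌋ − ⌊(29·486+204)/509⌋ = ⌊14784/509⌋ − ⌊14298/509⌋ = 29 − 28 = 1
n=30: ⌊(31·486+204)/509⌋ − ⌊(30·486+204)/509⌋ = ⌊15270/509⌋ − ⌊14784/509⌋ = 30 − 29 = 1
n=31: ⌊(32·486+204)/509⌋ − ⌊(31·486+204)/509⌋ = ⌊15756/509⌋ − ⌊15270/509⌋ = 30 − 30 = 0
n=32: ⌊(33·486+204)/509⌋ − ⌊(32·486+204)/509⌋ = ⌊16242/509⌋ − ⌊15756/509⌋ = 31 − 30 = 1
n=33: ⌊(34·486+204)/509⌋ − ⌊(33·486+204)/509⌋ = ⌊16728/509⌋ − ⌊16242/509⌋ = 32 − 31 = 1
n=34: ⌊(35·486+204)/509⌋ − ⌊(34·486+204)/509⌋ = ⌊17214/509⌋ − ⌊16728/509⌋ = 33 − 32 = 1
n=35: ⌊(36·486+204)/509⌋ − ⌊(35·486+204)/509⌋ = ⌊17700/509⌋ − ⌊17214/509⌋ = 34 − 33 = 1
n=36: ⌊(37·486+204)/509⌋ − ⌊(36·486+204)/509⌋ = ⌊18186/509⌋ − ⌊17700/509⌋ = 35 − 34 = 1
n=37: ⌊(38·486+204)/509⌋ − ⌊(37·486+204)/509⌋ = ⌊18672/509⌋ − ⌊18186/509⌋ = 36 − 35 = 1
n=38: ⌊(39·486+204)/509⌋ − ⌊(38·486+204)/509⌋ = ⌊19158/509⌋ − ⌊18672/509⌋ = 37 − 36 = 1
n=39: ⌊(40·486+204)/509⌋ − ⌊(39·486+204)/509⌋ = ⌊19644/509⌋ − ⌊19158/509⌋ = 38 − 37 = 1
n=40: ⌊(41·486+204)/509⌋ − ⌊(40·486+204)/509⌋ = ⌊20130/509⌋ − ⌊19644/509⌋ = 39 − 38 = 1
n=41: ⌊(42·486+204)/509⌋ − ⌊(41·486+204)/509⌋ = ⌊20616/509⌋ − ⌊20130/509⌋ = 40 − 39 = 1
n=42: ⌊(43·486+204)/509⌋ − ⌊(42·486+204)/509⌋ = ⌊21102/509⌋ − ⌊20616/509⌋ = 41 − 40 = 1
n=43: ⌊(44·486+204)/509⌋ − ⌊(43·486+204)/509⌋ = ⌊21588/509⌋ − ⌊21102/509⌋ = 42 − 41 = 1
n=44: ⌊(45·486+204)/509⌋ − ⌊(44·486+204)/509⌋ = ⌊22074/509⌋ − ⌊21588/509⌋ = 43 − 42 = 1
n=45: ⌊(46·486+204)/509⌋ − ⌊(45·486+204)/509⌋ = ⌊22560/509⌋ − ⌊22074/509⌋ = 44 − 43 = 1
n=46: ⌊(47·486+204)/509⌋ − ⌊(46·486+204)/509⌋ = ⌊23046/509⌋ − ⌊22560/509⌋ = 45 − 44 = 1
n=47: ⌊(48·486+204)/509⌋ − ⌊(47·486+204)/509⌋ = ⌊23532/509⌋ − ⌊23046/509⌋ = 46 − 45 = 1
n=48: ⌊(49·486+204)/509⌋ − ⌊(48·486+204)/509⌋ = ⌊24018/509⌋ − ⌊23532/509⌋ = 47 − 46 = 1
n=49: ⌊(50·486+204)/509⌋ − ⌊(49·486+204)/509⌋ = ⌊24504/509⌋ − ⌊24018/509⌋ = 48 − 47 = 1
n=50: ⌊(51·486+204)/509⌋ − ⌊(50·486+204)/509⌋ = ⌊24990/509⌋ − ⌊24504/509⌋ = 49 − 48 = 1
n=51: ⌊(52·486+204)/509⌋ − ⌊(51·486+204)/509⌋ = ⌊25476/509⌋ − ⌊24990/509⌋ = 50 − 49 = 1
n=52: ⌊(53·486+204)/509⌋ − ⌊(52·486+204)/509⌋ = ⌊25962/509⌋ − ⌊25476/509⌋ = 51 − 50 = 1
n=53: ⌊(54·486+204)/509⌋ − ⌊(53·486+204)/509⌋ = ⌊26448/509⌋ − ⌊25962/509⌋ = 51 − 51 = 0
n=54: ⌊(55·486+204)/509⌋ − ⌊(54·486+204)/509⌋ = ⌊26934/509⌋ − ⌊26448/509⌋ = 52 − 51 = 1
n=55: ⌊(56·486+204)/509⌋ − ⌊(55·486+204)/509⌋ = ⌊27420/509⌋ − ⌊26934/509⌋ = 53 − 52 = 1
n=56: ⌊(57·486+204)/509⌋ − ⌊(56·486+204)/509⌋ = ⌊27906/509⌋ − ⌊27420/509⌋ = 54 − 53 = 1
n=57: ⌊(58·486+204)/509⌋ − ⌊(57·486+204)/509⌋ = ⌊28392/509⌋ − ⌊27906/509⌋ = 55 − 54 = 1
n=58: ⌊(59·486+204)/509⌋ − ⌊(58·486+204)/509⌋ = ⌊28878/509⌋ − ⌊28392/509⌋ = 56 − 55 = 1
n=59: ⌊(60·486+204)/509⌋ − ⌊(59·486+204)/509⌋ = ⌊29364/509⌋ − ⌊28878/509⌋ = 57 − 56 = 1
n=60: ⌊(61·486+204)/509⌋ − ⌊(60·486+204)/509⌋ = ⌊29850/509⌋ − ⌊29364/509⌋ = 58 − 57 = 1
n=61: ⌊(62·486+204)/509⌋ − ⌊(61·486+204)/509⌋ = ⌊30336/509⌋ − ⌊29850/509⌋ = 59 − 58 = 1
n=62: ⌊(63·486+204)/509⌋ − ⌊(62·486+204)/509⌋ = ⌊30822/509⌋ − ⌊30336/509⌋ = 60 − 59 = 1
n=63: ⌊(64·486+204)/509⌋ − ⌊(63·486+204)/509⌋ = ⌊31308/509⌋ − ⌊30822/509⌋ = 61 − 60 = 1
n=64: ⌊(65·486+204)/509⌋ − ⌊(64·486+204)/509⌋ = ⌊31794/509⌋ − ⌊31308/509⌋ = 62 − 61 = 1


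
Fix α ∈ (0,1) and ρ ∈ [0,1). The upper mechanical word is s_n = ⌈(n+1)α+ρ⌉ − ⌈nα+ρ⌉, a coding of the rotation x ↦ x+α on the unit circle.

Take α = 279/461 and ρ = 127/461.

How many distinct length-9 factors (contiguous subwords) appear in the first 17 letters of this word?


5

t_n = ⌈(n·279+127)/461⌉ for n = 0 … 17:
  n=0…9: ⌈127/461⌉=1 ⌈406/461⌉=1 ⌈685/461⌉=2 ⌈964/461⌉=3 ⌈1243/461⌉=3 ⌈1522/461⌉=4 ⌈1801/461⌉=4 ⌈2080/461⌉=5 ⌈2359/461⌉=6 ⌈2638/461⌉=6
  n=10…17: ⌈2917/461⌉=7 ⌈3196/461⌉=7 ⌈3475/461⌉=8 ⌈3754/461⌉=9 ⌈4033/461⌉=9 ⌈4312/461⌉=10 ⌈4591/461⌉=10 ⌈4870/461⌉=11
s_n = t_(n+1) − t_n for n = 0 … 16 gives
prefix = 01101011010110101
slide a length-9 window over [0..8] … [8..16] (9 windows); first occurrence of each distinct factor:
  [  0..  8] 011010110
  [  1..  9] 110101101
  [  2.. 10] 101011010
  [  3.. 11] 010110101
  [  4.. 12] 101101011
  (the other 4 windows repeat one of these)
distinct factors: {010110101, 011010110, 101011010, 101101011, 110101101}
count = 5  (Sturmian bound for length 9 is 10)


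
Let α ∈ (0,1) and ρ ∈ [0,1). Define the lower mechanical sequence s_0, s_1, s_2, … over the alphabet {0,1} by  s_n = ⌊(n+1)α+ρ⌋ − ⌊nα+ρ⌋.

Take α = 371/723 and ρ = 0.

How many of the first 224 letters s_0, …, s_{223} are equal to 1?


#1s = Σ_{n=0}^{223} s_n = Σ_{n=0}^{223} (⌊(n+1)α+ρ⌋ − ⌊nα+ρ⌋)
the sum telescopes: every ⌊nα+ρ⌋ with 0 < n < 224 appears once with + and once with −, leaving ⌊224α+ρ⌋ − ⌊0·α+ρ⌋
224α + ρ = (224·371) / 723 = 83104/723
ρ = 0/723
⌊83104/723⌋ = 114,  ⌊0/723⌋ = 0
#1s = 114 − 0 = 114

114


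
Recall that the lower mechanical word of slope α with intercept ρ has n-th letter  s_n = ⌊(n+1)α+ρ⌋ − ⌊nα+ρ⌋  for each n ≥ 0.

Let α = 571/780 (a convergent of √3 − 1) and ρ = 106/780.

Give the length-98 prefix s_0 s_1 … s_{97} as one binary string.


n=0: ⌊(1·571+106)/780⌋ − ⌊(0·571+106)/780⌋ = ⌊677/780⌋ − ⌊106/780⌋ = 0 − 0 = 0
n=1: ⌊(2·571+106)/780⌋ − ⌊(1·571+106)/780⌋ = ⌊1248/780⌋ − ⌊677/780⌋ = 1 − 0 = 1
n=2: ⌊(3·571+106)/780⌋ − ⌊(2·571+106)/780⌋ = ⌊1819/780⌋ − ⌊1248/780⌋ = 2 − 1 = 1
n=3: ⌊(4·571+106)/780⌋ − ⌊(3·571+106)/780⌋ = ⌊2390/780⌋ − ⌊1819/780⌋ = 3 − 2 = 1
n=4: ⌊(5·571+106)/780⌋ − ⌊(4·571+106)/780⌋ = ⌊2961/780⌋ − ⌊2390/780⌋ = 3 − 3 = 0
n=5: ⌊(6·571+106)/780⌋ − ⌊(5·571+106)/780⌋ = ⌊3532/780⌋ − ⌊2961/780⌋ = 4 − 3 = 1
n=6: ⌊(7·571+106)/780⌋ − ⌊(6·571+106)/780⌋ = ⌊4103/780⌋ − ⌊3532/780⌋ = 5 − 4 = 1
n=7: ⌊(8·571+106)/780⌋ − ⌊(7·571+106)/780⌋ = ⌊4674/780⌋ − ⌊4103/780⌋ = 5 − 5 = 0
n=8: ⌊(9·571+106)/780⌋ − ⌊(8·571+106)/780⌋ = ⌊5245/780⌋ − ⌊4674/780⌋ = 6 − 5 = 1
n=9: ⌊(10·571+106)/780⌋ − ⌊(9·571+106)/780⌋ = ⌊5816/780⌋ − ⌊5245/780⌋ = 7 − 6 = 1
n=10: ⌊(11·571+106)/780⌋ − ⌊(10·571+106)/780⌋ = ⌊6387/780⌋ − ⌊5816/780⌋ = 8 − 7 = 1
n=11: ⌊(12·571+106)/780⌋ − ⌊(11·571+106)/780⌋ = ⌊6958/780⌋ − ⌊6387/780⌋ = 8 − 8 = 0
n=12: ⌊(13·571+106)/780⌋ − ⌊(12·571+106)/780⌋ = ⌊7529/780⌋ − ⌊6958/780⌋ = 9 − 8 = 1
n=13: ⌊(14·571+106)/780⌋ − ⌊(13·571+106)/780⌋ = ⌊8100/780⌋ − ⌊7529/780⌋ = 10 − 9 = 1
n=14: ⌊(15·571+106)/780⌋ − ⌊(14·571+106)/780⌋ = ⌊8671/780⌋ − ⌊8100/780⌋ = 11 − 10 = 1
n=15: ⌊(16·571+106)/780⌋ − ⌊(15·571+106)/780⌋ = ⌊9242/780⌋ − ⌊8671/780⌋ = 11 − 11 = 0
n=16: ⌊(17·571+106)/780⌋ − ⌊(16·571+106)/780⌋ = ⌊9813/780⌋ − ⌊9242/780⌋ = 12 − 11 = 1
n=17: ⌊(18·571+106)/780⌋ − ⌊(17·571+106)/780⌋ = ⌊10384/780⌋ − ⌊9813/780⌋ = 13 − 12 = 1
n=18: ⌊(19·571+106)/780⌋ − ⌊(18·571+106)/780⌋ = ⌊10955/780⌋ − ⌊10384/780⌋ = 14 − 13 = 1
n=19: ⌊(20·571+106)/780⌋ − ⌊(19·571+106)/780⌋ = ⌊11526/780⌋ − ⌊10955/780⌋ = 14 − 14 = 0
n=20: ⌊(21·571+106)/780⌋ − ⌊(20·571+106)/780⌋ = ⌊12097/780⌋ − ⌊11526/780⌋ = 15 − 14 = 1
n=21: ⌊(22·571+106)/780⌋ − ⌊(21·571+106)/780⌋ = ⌊12668/780⌋ − ⌊12097/780⌋ = 16 − 15 = 1
n=22: ⌊(23·571+106)/780⌋ − ⌊(22·571+106)/780⌋ = ⌊13239/780⌋ − ⌊12668/780⌋ = 16 − 16 = 0
n=23: ⌊(24·571+106)/780⌋ − ⌊(23·571+106)/780⌋ = ⌊13810/780⌋ − ⌊13239/780⌋ = 17 − 16 = 1
n=24: ⌊(25·571+106)/780⌋ − ⌊(24·571+106)/780⌋ = ⌊14381/780⌋ − ⌊13810/780⌋ = 18 − 17 = 1
n=25: ⌊(26·571+106)/780⌋ − ⌊(25·571+106)/780⌋ = ⌊14952/780⌋ − ⌊14381/780⌋ = 19 − 18 = 1
n=26: ⌊(27·571+106)/780⌋ − ⌊(26·571+106)/780⌋ = ⌊15523/780⌋ − ⌊14952/780⌋ = 19 − 19 = 0
n=27: ⌊(28·571+106)/780⌋ − ⌊(27·571+106)/780⌋ = ⌊16094/780⌋ − ⌊15523/780⌋ = 20 − 19 = 1
n=28: ⌊(29·571+106)/780⌋ − ⌊(28·571+106)/780⌋ = ⌊16665/780⌋ − ⌊16094/780⌋ = 21 − 20 = 1
n=29: ⌊(30·571+106)/780⌋ − ⌊(29·571+106)/780⌋ = ⌊17236/780⌋ − ⌊16665/780⌋ = 22 − 21 = 1
n=30: ⌊(31·571+106)/780⌋ − ⌊(30·571+106)/780⌋ = ⌊17807/780⌋ − ⌊17236/780⌋ = 22 − 22 = 0
n=31: ⌊(32·571+106)/780⌋ − ⌊(31·571+106)/780⌋ = ⌊18378/780⌋ − ⌊17807/780⌋ = 23 − 22 = 1
n=32: ⌊(33·571+106)/780⌋ − ⌊(32·571+106)/780⌋ = ⌊18949/780⌋ − ⌊18378/780⌋ = 24 − 23 = 1
n=33: ⌊(34·571+106)/780⌋ − ⌊(33·571+106)/780⌋ = ⌊19520/780⌋ − ⌊18949/780⌋ = 25 − 24 = 1
n=34: ⌊(35·571+106)/780⌋ − ⌊(34·571+106)/780⌋ = ⌊20091/780⌋ − ⌊19520/780⌋ = 25 − 25 = 0
n=35: ⌊(36·571+106)/780⌋ − ⌊(35·571+106)/780⌋ = ⌊20662/780⌋ − ⌊20091/780⌋ = 26 − 25 = 1
n=36: ⌊(37·571+106)/780⌋ − ⌊(36·571+106)/780⌋ = ⌊21233/780⌋ − ⌊20662/780⌋ = 27 − 26 = 1
n=37: ⌊(38·571+106)/780⌋ − ⌊(37·571+106)/780⌋ = ⌊21804/780⌋ − ⌊21233/780⌋ = 27 − 27 = 0
n=38: ⌊(39·571+106)/780⌋ − ⌊(38·571+106)/780⌋ = ⌊22375/780⌋ − ⌊21804/780⌋ = 28 − 27 = 1
n=39: ⌊(40·571+106)/780⌋ − ⌊(39·571+106)/780⌋ = ⌊22946/780⌋ − ⌊22375/780⌋ = 29 − 28 = 1
n=40: ⌊(41·571+106)/780⌋ − ⌊(40·571+106)/780⌋ = ⌊23517/780⌋ − ⌊22946/780⌋ = 30 − 29 = 1
n=41: ⌊(42·571+106)/780⌋ − ⌊(41·571+106)/780⌋ = ⌊24088/780⌋ − ⌊23517/780⌋ = 30 − 30 = 0
n=42: ⌊(43·571+106)/780⌋ − ⌊(42·571+106)/780⌋ = ⌊24659/780⌋ − ⌊24088/780⌋ = 31 − 30 = 1
n=43: ⌊(44·571+106)/780⌋ − ⌊(43·571+106)/780⌋ = ⌊25230/780⌋ − ⌊24659/780⌋ = 32 − 31 = 1
n=44: ⌊(45·571+106)/780⌋ − ⌊(44·571+106)/780⌋ = ⌊25801/780⌋ − ⌊25230/780⌋ = 33 − 32 = 1
n=45: ⌊(46·571+106)/780⌋ − ⌊(45·571+106)/780⌋ = ⌊26372/780⌋ − ⌊25801/780⌋ = 33 − 33 = 0
n=46: ⌊(47·571+106)/780⌋ − ⌊(46·571+106)/780⌋ = ⌊26943/780⌋ − ⌊26372/780⌋ = 34 − 33 = 1
n=47: ⌊(48·571+106)/780⌋ − ⌊(47·571+106)/780⌋ = ⌊27514/780⌋ − ⌊26943/780⌋ = 35 − 34 = 1
n=48: ⌊(49·571+106)/780⌋ − ⌊(48·571+106)/780⌋ = ⌊28085/780⌋ − ⌊27514/780⌋ = 36 − 35 = 1
n=49: ⌊(50·571+106)/780⌋ − ⌊(49·571+106)/780⌋ = ⌊28656/780⌋ − ⌊28085/780⌋ = 36 − 36 = 0
n=50: ⌊(51·571+106)/780⌋ − ⌊(50·571+106)/780⌋ = ⌊29227/780⌋ − ⌊28656/780⌋ = 37 − 36 = 1
n=51: ⌊(52·571+106)/780⌋ − ⌊(51·571+106)/780⌋ = ⌊29798/780⌋ − ⌊29227/780⌋ = 38 − 37 = 1
n=52: ⌊(53·571+106)/780⌋ − ⌊(52·571+106)/780⌋ = ⌊30369/780⌋ − ⌊29798/780⌋ = 38 − 38 = 0
n=53: ⌊(54·571+106)/780⌋ − ⌊(53·571+106)/780⌋ = ⌊30940/780⌋ − ⌊30369/780⌋ = 39 − 38 = 1
n=54: ⌊(55·571+106)/780⌋ − ⌊(54·571+106)/780⌋ = ⌊31511/780⌋ − ⌊30940/780⌋ = 40 − 39 = 1
n=55: ⌊(56·571+106)/780⌋ − ⌊(55·571+106)/780⌋ = ⌊32082/780⌋ − ⌊31511/780⌋ = 41 − 40 = 1
n=56: ⌊(57·571+106)/780⌋ − ⌊(56·571+106)/780⌋ = ⌊32653/780⌋ − ⌊32082/780⌋ = 41 − 41 = 0
n=57: ⌊(58·571+106)/780⌋ − ⌊(57·571+106)/780⌋ = ⌊33224/780⌋ − ⌊32653/780⌋ = 42 − 41 = 1
n=58: ⌊(59·571+106)/780⌋ − ⌊(58·571+106)/780⌋ = ⌊33795/780⌋ − ⌊33224/780⌋ = 43 − 42 = 1
n=59: ⌊(60·571+106)/780⌋ − ⌊(59·571+106)/780⌋ = ⌊34366/780⌋ − ⌊33795/780⌋ = 44 − 43 = 1
n=60: ⌊(61·571+106)/780⌋ − ⌊(60·571+106)/780⌋ = ⌊34937/780⌋ − ⌊34366/780⌋ = 44 − 44 = 0
n=61: ⌊(62·571+106)/780⌋ − ⌊(61·571+106)/780⌋ = ⌊35508/780⌋ − ⌊34937/780⌋ = 45 − 44 = 1
n=62: ⌊(63·571+106)/780⌋ − ⌊(62·571+106)/780⌋ = ⌊36079/780⌋ − ⌊35508/780⌋ = 46 − 45 = 1
n=63: ⌊(64·571+106)/780⌋ − ⌊(63·571+106)/780⌋ = ⌊36650/780⌋ − ⌊36079/780⌋ = 46 − 46 = 0
n=64: ⌊(65·571+106)/780⌋ − ⌊(64·571+106)/780⌋ = ⌊37221/780⌋ − ⌊36650/780⌋ = 47 − 46 = 1
n=65: ⌊(66·571+106)/780⌋ − ⌊(65·571+106)/780⌋ = ⌊37792/780⌋ − ⌊37221/780⌋ = 48 − 47 = 1
n=66: ⌊(67·571+106)/780⌋ − ⌊(66·571+106)/780⌋ = ⌊38363/780⌋ − ⌊37792/780⌋ = 49 − 48 = 1
n=67: ⌊(68·571+106)/780⌋ − ⌊(67·571+106)/780⌋ = ⌊38934/780⌋ − ⌊38363/780⌋ = 49 − 49 = 0
n=68: ⌊(69·571+106)/780⌋ − ⌊(68·571+106)/780⌋ = ⌊39505/780⌋ − ⌊38934/780⌋ = 50 − 49 = 1
n=69: ⌊(70·571+106)/780⌋ − ⌊(69·571+106)/780⌋ = ⌊40076/780⌋ − ⌊39505/780⌋ = 51 − 50 = 1
n=70: ⌊(71·571+106)/780⌋ − ⌊(70·571+106)/780⌋ = ⌊40647/780⌋ − ⌊40076/780⌋ = 52 − 51 = 1
n=71: ⌊(72·571+106)/780⌋ − ⌊(71·571+106)/780⌋ = ⌊41218/780⌋ − ⌊40647/780⌋ = 52 − 52 = 0
n=72: ⌊(73·571+106)/780⌋ − ⌊(72·571+106)/780⌋ = ⌊41789/780⌋ − ⌊41218/780⌋ = 53 − 52 = 1
n=73: ⌊(74·571+106)/780⌋ − ⌊(73·571+106)/780⌋ = ⌊42360/780⌋ − ⌊41789/780⌋ = 54 − 53 = 1
n=74: ⌊(75·571+106)/780⌋ − ⌊(74·571+106)/780⌋ = ⌊42931/780⌋ − ⌊42360/780⌋ = 55 − 54 = 1
n=75: ⌊(76·571+106)/780⌋ − ⌊(75·571+106)/780⌋ = ⌊43502/780⌋ − ⌊42931/780⌋ = 55 − 55 = 0
n=76: ⌊(77·571+106)/780⌋ − ⌊(76·571+106)/780⌋ = ⌊44073/780⌋ − ⌊43502/780⌋ = 56 − 55 = 1
n=77: ⌊(78·571+106)/780⌋ − ⌊(77·571+106)/780⌋ = ⌊44644/780⌋ − ⌊44073/780⌋ = 57 − 56 = 1
n=78: ⌊(79·571+106)/780⌋ − ⌊(78·571+106)/780⌋ = ⌊45215/780⌋ − ⌊44644/780⌋ = 57 − 57 = 0
n=79: ⌊(80·571+106)/780⌋ − ⌊(79·571+106)/780⌋ = ⌊45786/780⌋ − ⌊45215/780⌋ = 58 − 57 = 1
n=80: ⌊(81·571+106)/780⌋ − ⌊(80·571+106)/780⌋ = ⌊46357/780⌋ − ⌊45786/780⌋ = 59 − 58 = 1
n=81: ⌊(82·571+106)/780⌋ − ⌊(81·571+106)/780⌋ = ⌊46928/780⌋ − ⌊46357/780⌋ = 60 − 59 = 1
n=82: ⌊(83·571+106)/780⌋ − ⌊(82·571+106)/780⌋ = ⌊47499/780⌋ − ⌊46928/780⌋ = 60 − 60 = 0
n=83: ⌊(84·571+106)/780⌋ − ⌊(83·571+106)/780⌋ = ⌊48070/780⌋ − ⌊47499/780⌋ = 61 − 60 = 1
n=84: ⌊(85·571+106)/780⌋ − ⌊(84·571+106)/780⌋ = ⌊48641/780⌋ − ⌊48070/780⌋ = 62 − 61 = 1
n=85: ⌊(86·571+106)/780⌋ − ⌊(85·571+106)/780⌋ = ⌊49212/780⌋ − ⌊48641/780⌋ = 63 − 62 = 1
n=86: ⌊(87·571+106)/780⌋ − ⌊(86·571+106)/780⌋ = ⌊49783/780⌋ − ⌊49212/780⌋ = 63 − 63 = 0
n=87: ⌊(88·571+106)/780⌋ − ⌊(87·571+106)/780⌋ = ⌊50354/780⌋ − ⌊49783/780⌋ = 64 − 63 = 1
n=88: ⌊(89·571+106)/780⌋ − ⌊(88·571+106)/780⌋ = ⌊50925/780⌋ − ⌊50354/780⌋ = 65 − 64 = 1
n=89: ⌊(90·571+106)/780⌋ − ⌊(89·571+106)/780⌋ = ⌊51496/780⌋ − ⌊50925/780⌋ = 66 − 65 = 1
n=90: ⌊(91·571+106)/780⌋ − ⌊(90·571+106)/780⌋ = ⌊52067/780⌋ − ⌊51496/780⌋ = 66 − 66 = 0
n=91: ⌊(92·571+106)/780⌋ − ⌊(91·571+106)/780⌋ = ⌊52638/780⌋ − ⌊52067/780⌋ = 67 − 66 = 1
n=92: ⌊(93·571+106)/780⌋ − ⌊(92·571+106)/780⌋ = ⌊53209/780⌋ − ⌊52638/780⌋ = 68 − 67 = 1
n=93: ⌊(94·571+106)/780⌋ − ⌊(93·571+106)/780⌋ = ⌊53780/780⌋ − ⌊53209/780⌋ = 68 − 68 = 0
n=94: ⌊(95·571+106)/780⌋ − ⌊(94·571+106)/780⌋ = ⌊54351/780⌋ − ⌊53780/780⌋ = 69 − 68 = 1
n=95: ⌊(96·571+106)/780⌋ − ⌊(95·571+106)/780⌋ = ⌊54922/780⌋ − ⌊54351/780⌋ = 70 − 69 = 1
n=96: ⌊(97·571+106)/780⌋ − ⌊(96·571+106)/780⌋ = ⌊55493/780⌋ − ⌊54922/780⌋ = 71 − 70 = 1
n=97: ⌊(98·571+106)/780⌋ − ⌊(97·571+106)/780⌋ = ⌊56064/780⌋ − ⌊55493/780⌋ = 71 − 71 = 0

01110110111011101110110111011101110110111011101110110111011101101110111011101101110111011101101110


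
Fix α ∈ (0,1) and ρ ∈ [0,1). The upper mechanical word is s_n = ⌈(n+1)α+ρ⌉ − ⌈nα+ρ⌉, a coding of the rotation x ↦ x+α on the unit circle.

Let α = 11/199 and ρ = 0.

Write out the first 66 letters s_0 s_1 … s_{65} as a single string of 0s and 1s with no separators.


n=0: ⌈(1·11)/199⌉ − ⌈(0·11)/199⌉ = ⌈11/199⌉ − ⌈0/199⌉ = 1 − 0 = 1
n=1: ⌈(2·11)/199⌉ − ⌈(1·11)/199⌉ = ⌈22/199⌉ − ⌈11/199⌉ = 1 − 1 = 0
n=2: ⌈(3·11)/199⌉ − ⌈(2·11)/199⌉ = ⌈33/199⌉ − ⌈22/199⌉ = 1 − 1 = 0
n=3: ⌈(4·11)/199⌉ − ⌈(3·11)/199⌉ = ⌈44/199⌉ − ⌈33/199⌉ = 1 − 1 = 0
n=4: ⌈(5·11)/199⌉ − ⌈(4·11)/199⌉ = ⌈55/199⌉ − ⌈44/199⌉ = 1 − 1 = 0
n=5: ⌈(6·11)/199⌉ − ⌈(5·11)/199⌉ = ⌈66/199⌉ − ⌈55/199⌉ = 1 − 1 = 0
n=6: ⌈(7·11)/199⌉ − ⌈(6·11)/199⌉ = ⌈77/199⌉ − ⌈66/199⌉ = 1 − 1 = 0
n=7: ⌈(8·11)/199⌉ − ⌈(7·11)/199⌉ = ⌈88/199⌉ − ⌈77/199⌉ = 1 − 1 = 0
n=8: ⌈(9·11)/199⌉ − ⌈(8·11)/199⌉ = ⌈99/199⌉ − ⌈88/199⌉ = 1 − 1 = 0
n=9: ⌈(10·11)/199⌉ − ⌈(9·11)/199⌉ = ⌈110/199⌉ − ⌈99/199⌉ = 1 − 1 = 0
n=10: ⌈(11·11)/199⌉ − ⌈(10·11)/199⌉ = ⌈121/199⌉ − ⌈110/199⌉ = 1 − 1 = 0
n=11: ⌈(12·11)/199⌉ − ⌈(11·11)/199⌉ = ⌈132/199⌉ − ⌈121/199⌉ = 1 − 1 = 0
n=12: ⌈(13·11)/199⌉ − ⌈(12·11)/199⌉ = ⌈143/199⌉ − ⌈132/199⌉ = 1 − 1 = 0
n=13: ⌈(14·11)/199⌉ − ⌈(13·11)/199⌉ = ⌈154/199⌉ − ⌈143/199⌉ = 1 − 1 = 0
n=14: ⌈(15·11)/199⌉ − ⌈(14·11)/199⌉ = ⌈165/199⌉ − ⌈154/199⌉ = 1 − 1 = 0
n=15: ⌈(16·11)/199⌉ − ⌈(15·11)/199⌉ = ⌈176/199⌉ − ⌈165/199⌉ = 1 − 1 = 0
n=16: ⌈(17·11)/199⌉ − ⌈(16·11)/199⌉ = ⌈187/199⌉ − ⌈176/199⌉ = 1 − 1 = 0
n=17: ⌈(18·11)/199⌉ − ⌈(17·11)/199⌉ = ⌈198/199⌉ − ⌈187/199⌉ = 1 − 1 = 0
n=18: ⌈(19·11)/199⌉ − ⌈(18·11)/199⌉ = ⌈209/199⌉ − ⌈198/199⌉ = 2 − 1 = 1
n=19: ⌈(20·11)/199⌉ − ⌈(19·11)/199⌉ = ⌈220/199⌉ − ⌈209/199⌉ = 2 − 2 = 0
n=20: ⌈(21·11)/199⌉ − ⌈(20·11)/199⌉ = ⌈231/199⌉ − ⌈220/199⌉ = 2 − 2 = 0
n=21: ⌈(22·11)/199⌉ − ⌈(21·11)/199⌉ = ⌈242/199⌉ − ⌈231/199⌉ = 2 − 2 = 0
n=22: ⌈(23·11)/199⌉ − ⌈(22·11)/199⌉ = ⌈253/199⌉ − ⌈242/199⌉ = 2 − 2 = 0
n=23: ⌈(24·11)/199⌉ − ⌈(23·11)/199⌉ = ⌈264/199⌉ − ⌈253/199⌉ = 2 − 2 = 0
n=24: ⌈(25·11)/199⌉ − ⌈(24·11)/199⌉ = ⌈275/199⌉ − ⌈264/199⌉ = 2 − 2 = 0
n=25: ⌈(26·11)/199⌉ − ⌈(25·11)/199⌉ = ⌈286/199⌉ − ⌈275/199⌉ = 2 − 2 = 0
n=26: ⌈(27·11)/199⌉ − ⌈(26·11)/199⌉ = ⌈297/199⌉ − ⌈286/199⌉ = 2 − 2 = 0
n=27: ⌈(28·11)/199⌉ − ⌈(27·11)/199⌉ = ⌈308/199⌉ − ⌈297/199⌉ = 2 − 2 = 0
n=28: ⌈(29·11)/199⌉ − ⌈(28·11)/199⌉ = ⌈319/199⌉ − ⌈308/199⌉ = 2 − 2 = 0
n=29: ⌈(30·11)/199⌉ − ⌈(29·11)/199⌉ = ⌈330/199⌉ − ⌈319/199⌉ = 2 − 2 = 0
n=30: ⌈(31·11)/199⌉ − ⌈(30·11)/199⌉ = ⌈341/199⌉ − ⌈330/199⌉ = 2 − 2 = 0
n=31: ⌈(32·11)/199⌉ − ⌈(31·11)/199⌉ = ⌈352/199⌉ − ⌈341/199⌉ = 2 − 2 = 0
n=32: ⌈(33·11)/199⌉ − ⌈(32·11)/199⌉ = ⌈363/199⌉ − ⌈352/199⌉ = 2 − 2 = 0
n=33: ⌈(34·11)/199⌉ − ⌈(33·11)/199⌉ = ⌈374/199⌉ − ⌈363/199⌉ = 2 − 2 = 0
n=34: ⌈(35·11)/199⌉ − ⌈(34·11)/199⌉ = ⌈385/199⌉ − ⌈374/199⌉ = 2 − 2 = 0
n=35: ⌈(36·11)/199⌉ − ⌈(35·11)/199⌉ = ⌈396/199⌉ − ⌈385/199⌉ = 2 − 2 = 0
n=36: ⌈(37·11)/199⌉ − ⌈(36·11)/199⌉ = ⌈407/199⌉ − ⌈396/199⌉ = 3 − 2 = 1
n=37: ⌈(38·11)/199⌉ − ⌈(37·11)/199⌉ = ⌈418/199⌉ − ⌈407/199⌉ = 3 − 3 = 0
n=38: ⌈(39·11)/199⌉ − ⌈(38·11)/199⌉ = ⌈429/199⌉ − ⌈418/199⌉ = 3 − 3 = 0
n=39: ⌈(40·11)/199⌉ − ⌈(39·11)/199⌉ = ⌈440/199⌉ − ⌈429/199⌉ = 3 − 3 = 0
n=40: ⌈(41·11)/199⌉ − ⌈(40·11)/199⌉ = ⌈451/199⌉ − ⌈440/199⌉ = 3 − 3 = 0
n=41: ⌈(42·11)/199⌉ − ⌈(41·11)/199⌉ = ⌈462/199⌉ − ⌈451/199⌉ = 3 − 3 = 0
n=42: ⌈(43·11)/199⌉ − ⌈(42·11)/199⌉ = ⌈473/199⌉ − ⌈462/199⌉ = 3 − 3 = 0
n=43: ⌈(44·11)/199⌉ − ⌈(43·11)/199⌉ = ⌈484/199⌉ − ⌈473/199⌉ = 3 − 3 = 0
n=44: ⌈(45·11)/199⌉ − ⌈(44·11)/199⌉ = ⌈495/199⌉ − ⌈484/199⌉ = 3 − 3 = 0
n=45: ⌈(46·11)/199⌉ − ⌈(45·11)/199⌉ = ⌈506/199⌉ − ⌈495/199⌉ = 3 − 3 = 0
n=46: ⌈(47·11)/199⌉ − ⌈(46·11)/199⌉ = ⌈517/199⌉ − ⌈506/199⌉ = 3 − 3 = 0
n=47: ⌈(48·11)/199⌉ − ⌈(47·11)/199⌉ = ⌈528/199⌉ − ⌈517/199⌉ = 3 − 3 = 0
n=48: ⌈(49·11)/199⌉ − ⌈(48·11)/199⌉ = ⌈539/199⌉ − ⌈528/199⌉ = 3 − 3 = 0
n=49: ⌈(50·11)/199⌉ − ⌈(49·11)/199⌉ = ⌈550/199⌉ − ⌈539/199⌉ = 3 − 3 = 0
n=50: ⌈(51·11)/199⌉ − ⌈(50·11)/199⌉ = ⌈561/199⌉ − ⌈550/199⌉ = 3 − 3 = 0
n=51: ⌈(52·11)/199⌉ − ⌈(51·11)/199⌉ = ⌈572/199⌉ − ⌈561/199⌉ = 3 − 3 = 0
n=52: ⌈(53·11)/199⌉ − ⌈(52·11)/199⌉ = ⌈583/199⌉ − ⌈572/199⌉ = 3 − 3 = 0
n=53: ⌈(54·11)/199⌉ − ⌈(53·11)/199⌉ = ⌈594/199⌉ − ⌈583/199⌉ = 3 − 3 = 0
n=54: ⌈(55·11)/199⌉ − ⌈(54·11)/199⌉ = ⌈605/199⌉ − ⌈594/199⌉ = 4 − 3 = 1
n=55: ⌈(56·11)/199⌉ − ⌈(55·11)/199⌉ = ⌈616/199⌉ − ⌈605/199⌉ = 4 − 4 = 0
n=56: ⌈(57·11)/199⌉ − ⌈(56·11)/199⌉ = ⌈627/199⌉ − ⌈616/199⌉ = 4 − 4 = 0
n=57: ⌈(58·11)/199⌉ − ⌈(57·11)/199⌉ = ⌈638/199⌉ − ⌈627/199⌉ = 4 − 4 = 0
n=58: ⌈(59·11)/199⌉ − ⌈(58·11)/199⌉ = ⌈649/199⌉ − ⌈638/199⌉ = 4 − 4 = 0
n=59: ⌈(60·11)/199⌉ − ⌈(59·11)/199⌉ = ⌈660/199⌉ − ⌈649/199⌉ = 4 − 4 = 0
n=60: ⌈(61·11)/199⌉ − ⌈(60·11)/199⌉ = ⌈671/199⌉ − ⌈660/199⌉ = 4 − 4 = 0
n=61: ⌈(62·11)/199⌉ − ⌈(61·11)/199⌉ = ⌈682/199⌉ − ⌈671/199⌉ = 4 − 4 = 0
n=62: ⌈(63·11)/199⌉ − ⌈(62·11)/199⌉ = ⌈693/199⌉ − ⌈682/199⌉ = 4 − 4 = 0
n=63: ⌈(64·11)/199⌉ − ⌈(63·11)/199⌉ = ⌈704/199⌉ − ⌈693/199⌉ = 4 − 4 = 0
n=64: ⌈(65·11)/199⌉ − ⌈(64·11)/199⌉ = ⌈715/199⌉ − ⌈704/199⌉ = 4 − 4 = 0
n=65: ⌈(66·11)/199⌉ − ⌈(65·11)/199⌉ = ⌈726/199⌉ − ⌈715/199⌉ = 4 − 4 = 0

100000000000000000100000000000000000100000000000000000100000000000


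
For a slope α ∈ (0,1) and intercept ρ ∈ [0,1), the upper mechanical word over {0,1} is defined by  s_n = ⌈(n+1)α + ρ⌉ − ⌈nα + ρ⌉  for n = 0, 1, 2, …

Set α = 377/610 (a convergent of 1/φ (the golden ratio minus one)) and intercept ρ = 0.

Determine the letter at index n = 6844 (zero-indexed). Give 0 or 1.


(n+1)α + ρ = (6845·377) / 610 = 2580565/610
nα + ρ     = (6844·377) / 610 = 2580188/610
⌈2580565/610⌉ = 4231,  ⌈2580188/610⌉ = 4230
s_{6844} = 4231 − 4230 = 1

1


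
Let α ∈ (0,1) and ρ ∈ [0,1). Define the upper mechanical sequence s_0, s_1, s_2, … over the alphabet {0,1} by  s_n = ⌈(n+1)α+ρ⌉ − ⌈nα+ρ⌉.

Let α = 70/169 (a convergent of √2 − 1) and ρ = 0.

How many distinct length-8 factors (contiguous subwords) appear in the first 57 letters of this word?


t_n = ⌈(n·70)/169⌉ for n = 0 … 57:
  n=0…9: ⌈0/169⌉=0 ⌈70/169⌉=1 ⌈140/169⌉=1 ⌈210/169⌉=2 ⌈280/169⌉=2 ⌈350/169⌉=3 ⌈420/169⌉=3 ⌈490/169⌉=3 ⌈560/169⌉=4 ⌈630/169⌉=4
  n=10…19: ⌈700/169⌉=5 ⌈770/169⌉=5 ⌈840/169⌉=5 ⌈910/169⌉=6 ⌈980/169⌉=6 ⌈1050/169⌉=7 ⌈1120/169⌉=7 ⌈1190/169⌉=8 ⌈1260/169⌉=8 ⌈1330/169⌉=8
  n=20…29: ⌈1400/169⌉=9 ⌈1470/169⌉=9 ⌈1540/169⌉=10 ⌈1610/169⌉=10 ⌈1680/169⌉=10 ⌈1750/169⌉=11 ⌈1820/169⌉=11 ⌈1890/169⌉=12 ⌈1960/169⌉=12 ⌈2030/169⌉=13
  n=30…39: ⌈2100/169⌉=13 ⌈2170/169⌉=13 ⌈2240/169⌉=14 ⌈2310/169⌉=14 ⌈2380/169⌉=15 ⌈2450/169⌉=15 ⌈2520/169⌉=15 ⌈2590/169⌉=16 ⌈2660/169⌉=16 ⌈2730/169⌉=17
  n=40…49: ⌈2800/169⌉=17 ⌈2870/169⌉=17 ⌈2940/169⌉=18 ⌈3010/169⌉=18 ⌈3080/169⌉=19 ⌈3150/169⌉=19 ⌈3220/169⌉=20 ⌈3290/169⌉=20 ⌈3360/169⌉=20 ⌈3430/169⌉=21
  n=50…57: ⌈3500/169⌉=21 ⌈3570/169⌉=22 ⌈3640/169⌉=22 ⌈3710/169⌉=22 ⌈3780/169⌉=23 ⌈3850/169⌉=23 ⌈3920/169⌉=24 ⌈3990/169⌉=24
s_n = t_(n+1) − t_n for n = 0 … 56 gives
prefix = 101010010100101010010100101010010100101001010100101001010
slide a length-8 window over [0..7] … [49..56] (50 windows); first occurrence of each distinct factor:
  [  0..  7] 10101001
  [  1..  8] 01010010
  [  2..  9] 10100101
  [  3.. 10] 01001010
  [  4.. 11] 10010100
  [  5.. 12] 00101001
  [  9.. 16] 10010101
  [ 10.. 17] 00101010
  [ 11.. 18] 01010100
  (the other 41 windows repeat one of these)
distinct factors: {00101001, 00101010, 01001010, 01010010, 01010100, 10010100, 10010101, 10100101, 10101001}
count = 9  (Sturmian bound for length 8 is 9)

9


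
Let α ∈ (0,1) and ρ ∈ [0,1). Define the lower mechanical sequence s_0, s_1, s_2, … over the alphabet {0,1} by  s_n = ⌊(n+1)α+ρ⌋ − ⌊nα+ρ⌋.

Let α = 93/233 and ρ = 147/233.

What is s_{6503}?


0

(n+1)α + ρ = (6504·93 + 147) / 233 = 605019/233
nα + ρ     = (6503·93 + 147) / 233 = 604926/233
⌊605019/233⌋ = 2596,  ⌊604926/233⌋ = 2596
s_{6503} = 2596 − 2596 = 0


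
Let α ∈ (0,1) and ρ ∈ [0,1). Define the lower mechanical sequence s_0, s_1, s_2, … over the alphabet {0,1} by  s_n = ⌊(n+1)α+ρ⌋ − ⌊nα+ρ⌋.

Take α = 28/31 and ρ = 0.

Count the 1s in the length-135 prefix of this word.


121

#1s = Σ_{n=0}^{134} s_n = Σ_{n=0}^{134} (⌊(n+1)α+ρ⌋ − ⌊nα+ρ⌋)
the sum telescopes: every ⌊nα+ρ⌋ with 0 < n < 135 appears once with + and once with −, leaving ⌊135α+ρ⌋ − ⌊0·α+ρ⌋
135α + ρ = (135·28) / 31 = 3780/31
ρ = 0/31
⌊3780/31⌋ = 121,  ⌊0/31⌋ = 0
#1s = 121 − 0 = 121


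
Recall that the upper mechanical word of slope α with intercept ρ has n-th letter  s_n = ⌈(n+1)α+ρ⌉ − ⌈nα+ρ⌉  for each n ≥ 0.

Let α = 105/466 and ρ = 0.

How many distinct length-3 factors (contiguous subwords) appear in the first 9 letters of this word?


t_n = ⌈(n·105)/466⌉ for n = 0 … 9:
  n=0…9: ⌈0/466⌉=0 ⌈105/466⌉=1 ⌈210/466⌉=1 ⌈315/466⌉=1 ⌈420/466⌉=1 ⌈525/466⌉=2 ⌈630/466⌉=2 ⌈735/466⌉=2 ⌈840/466⌉=2 ⌈945/466⌉=3
s_n = t_(n+1) − t_n for n = 0 … 8 gives
prefix = 100010001
slide a length-3 window over [0..2] … [6..8] (7 windows); first occurrence of each distinct factor:
  [  0..  2] 100
  [  1..  3] 000
  [  2..  4] 001
  [  3..  5] 010
  (the other 3 windows repeat one of these)
distinct factors: {000, 001, 010, 100}
count = 4  (Sturmian bound for length 3 is 4)

4


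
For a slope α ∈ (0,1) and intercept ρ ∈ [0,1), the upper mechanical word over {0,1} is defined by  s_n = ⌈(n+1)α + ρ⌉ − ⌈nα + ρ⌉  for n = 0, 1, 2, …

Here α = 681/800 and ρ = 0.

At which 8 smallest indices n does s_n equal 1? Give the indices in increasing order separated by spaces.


n=0: ⌈681/800⌉−⌈0/800⌉ = 1−0 = 1  ← one
n=1: ⌈1362/800⌉−⌈681/800⌉ = 2−1 = 1  ← one
n=2: ⌈2043/800⌉−⌈1362/800⌉ = 3−2 = 1  ← one
n=3: ⌈2724/800⌉−⌈2043/800⌉ = 4−3 = 1  ← one
n=4: ⌈3405/800⌉−⌈2724/800⌉ = 5−4 = 1  ← one
n=5: ⌈4086/800⌉−⌈3405/800⌉ = 6−5 = 1  ← one
n=6: ⌈4767/800⌉−⌈4086/800⌉ = 6−6 = 0
n=7: ⌈5448/800⌉−⌈4767/800⌉ = 7−6 = 1  ← one
n=8: ⌈6129/800⌉−⌈5448/800⌉ = 8−7 = 1  ← one
positions of the first 8 ones: 0 1 2 3 4 5 7 8

0 1 2 3 4 5 7 8


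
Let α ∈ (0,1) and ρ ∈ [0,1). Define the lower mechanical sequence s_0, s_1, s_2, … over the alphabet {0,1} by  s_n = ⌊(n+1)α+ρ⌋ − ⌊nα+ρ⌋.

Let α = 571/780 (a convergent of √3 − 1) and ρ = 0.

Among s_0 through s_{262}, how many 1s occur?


#1s = Σ_{n=0}^{262} s_n = Σ_{n=0}^{262} (⌊(n+1)α+ρ⌋ − ⌊nα+ρ⌋)
the sum telescopes: every ⌊nα+ρ⌋ with 0 < n < 263 appears once with + and once with −, leaving ⌊263α+ρ⌋ − ⌊0·α+ρ⌋
263α + ρ = (263·571) / 780 = 150173/780
ρ = 0/780
⌊150173/780⌋ = 192,  ⌊0/780⌋ = 0
#1s = 192 − 0 = 192

192


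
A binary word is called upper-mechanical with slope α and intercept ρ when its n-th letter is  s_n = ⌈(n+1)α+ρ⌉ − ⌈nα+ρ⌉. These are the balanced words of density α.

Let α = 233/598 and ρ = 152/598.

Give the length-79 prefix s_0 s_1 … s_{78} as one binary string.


0100100101001010010100100101001010010100101001001010010100101001001010010100101

n=0: ⌈(1·233+152)/598⌉ − ⌈(0·233+152)/598⌉ = ⌈385/598⌉ − ⌈152/598⌉ = 1 − 1 = 0
n=1: ⌈(2·233+152)/598⌉ − ⌈(1·233+152)/598⌉ = ⌈618/598⌉ − ⌈385/598⌉ = 2 − 1 = 1
n=2: ⌈(3·233+152)/598⌉ − ⌈(2·233+152)/598⌉ = ⌈851/598⌉ − ⌈618/598⌉ = 2 − 2 = 0
n=3: ⌈(4·233+152)/598⌉ − ⌈(3·233+152)/598⌉ = ⌈1084/598⌉ − ⌈851/598⌉ = 2 − 2 = 0
n=4: ⌈(5·233+152)/598⌉ − ⌈(4·233+152)/598⌉ = ⌈1317/598⌉ − ⌈1084/598⌉ = 3 − 2 = 1
n=5: ⌈(6·233+152)/598⌉ − ⌈(5·233+152)/598⌉ = ⌈1550/598⌉ − ⌈1317/598⌉ = 3 − 3 = 0
n=6: ⌈(7·233+152)/598⌉ − ⌈(6·233+152)/598⌉ = ⌈1783/598⌉ − ⌈1550/598⌉ = 3 − 3 = 0
n=7: ⌈(8·233+152)/598⌉ − ⌈(7·233+152)/598⌉ = ⌈2016/598⌉ − ⌈1783/598⌉ = 4 − 3 = 1
n=8: ⌈(9·233+152)/598⌉ − ⌈(8·233+152)/598⌉ = ⌈2249/598⌉ − ⌈2016/598⌉ = 4 − 4 = 0
n=9: ⌈(10·233+152)/598⌉ − ⌈(9·233+152)/598⌉ = ⌈2482/598⌉ − ⌈2249/598⌉ = 5 − 4 = 1
n=10: ⌈(11·233+152)/598⌉ − ⌈(10·233+152)/598⌉ = ⌈2715/598⌉ − ⌈2482/598⌉ = 5 − 5 = 0
n=11: ⌈(12·233+152)/598⌉ − ⌈(11·233+152)/598⌉ = ⌈2948/598⌉ − ⌈2715/598⌉ = 5 − 5 = 0
n=12: ⌈(13·233+152)/598⌉ − ⌈(12·233+152)/598⌉ = ⌈3181/598⌉ − ⌈2948/598⌉ = 6 − 5 = 1
n=13: ⌈(14·233+152)/598⌉ − ⌈(13·233+152)/598⌉ = ⌈3414/598⌉ − ⌈3181/598⌉ = 6 − 6 = 0
n=14: ⌈(15·233+152)/598⌉ − ⌈(14·233+152)/598⌉ = ⌈3647/598⌉ − ⌈3414/598⌉ = 7 − 6 = 1
n=15: ⌈(16·233+152)/598⌉ − ⌈(15·233+152)/598⌉ = ⌈3880/598⌉ − ⌈3647/598⌉ = 7 − 7 = 0
n=16: ⌈(17·233+152)/598⌉ − ⌈(16·233+152)/598⌉ = ⌈4113/598⌉ − ⌈3880/598⌉ = 7 − 7 = 0
n=17: ⌈(18·233+152)/598⌉ − ⌈(17·233+152)/598⌉ = ⌈4346/598⌉ − ⌈4113/598⌉ = 8 − 7 = 1
n=18: ⌈(19·233+152)/598⌉ − ⌈(18·233+152)/598⌉ = ⌈4579/598⌉ − ⌈4346/598⌉ = 8 − 8 = 0
n=19: ⌈(20·233+152)/598⌉ − ⌈(19·233+152)/598⌉ = ⌈4812/598⌉ − ⌈4579/598⌉ = 9 − 8 = 1
n=20: ⌈(21·233+152)/598⌉ − ⌈(20·233+152)/598⌉ = ⌈5045/598⌉ − ⌈4812/598⌉ = 9 − 9 = 0
n=21: ⌈(22·233+152)/598⌉ − ⌈(21·233+152)/598⌉ = ⌈5278/598⌉ − ⌈5045/598⌉ = 9 − 9 = 0
n=22: ⌈(23·233+152)/598⌉ − ⌈(22·233+152)/598⌉ = ⌈5511/598⌉ − ⌈5278/598⌉ = 10 − 9 = 1
n=23: ⌈(24·233+152)/598⌉ − ⌈(23·233+152)/598⌉ = ⌈5744/598⌉ − ⌈5511/598⌉ = 10 − 10 = 0
n=24: ⌈(25·233+152)/598⌉ − ⌈(24·233+152)/598⌉ = ⌈5977/598⌉ − ⌈5744/598⌉ = 10 − 10 = 0
n=25: ⌈(26·233+152)/598⌉ − ⌈(25·233+152)/598⌉ = ⌈6210/598⌉ − ⌈5977/598⌉ = 11 − 10 = 1
n=26: ⌈(27·233+152)/598⌉ − ⌈(26·233+152)/598⌉ = ⌈6443/598⌉ − ⌈6210/598⌉ = 11 − 11 = 0
n=27: ⌈(28·233+152)/598⌉ − ⌈(27·233+152)/598⌉ = ⌈6676/598⌉ − ⌈6443/598⌉ = 12 − 11 = 1
n=28: ⌈(29·233+152)/598⌉ − ⌈(28·233+152)/598⌉ = ⌈6909/598⌉ − ⌈6676/598⌉ = 12 − 12 = 0
n=29: ⌈(30·233+152)/598⌉ − ⌈(29·233+152)/598⌉ = ⌈7142/598⌉ − ⌈6909/598⌉ = 12 − 12 = 0
n=30: ⌈(31·233+152)/598⌉ − ⌈(30·233+152)/598⌉ = ⌈7375/598⌉ − ⌈7142/598⌉ = 13 − 12 = 1
n=31: ⌈(32·233+152)/598⌉ − ⌈(31·233+152)/598⌉ = ⌈7608/598⌉ − ⌈7375/598⌉ = 13 − 13 = 0
n=32: ⌈(33·233+152)/598⌉ − ⌈(32·233+152)/598⌉ = ⌈7841/598⌉ − ⌈7608/598⌉ = 14 − 13 = 1
n=33: ⌈(34·233+152)/598⌉ − ⌈(33·233+152)/598⌉ = ⌈8074/598⌉ − ⌈7841/598⌉ = 14 − 14 = 0
n=34: ⌈(35·233+152)/598⌉ − ⌈(34·233+152)/598⌉ = ⌈8307/598⌉ − ⌈8074/598⌉ = 14 − 14 = 0
n=35: ⌈(36·233+152)/598⌉ − ⌈(35·233+152)/598⌉ = ⌈8540/598⌉ − ⌈8307/598⌉ = 15 − 14 = 1
n=36: ⌈(37·233+152)/598⌉ − ⌈(36·233+152)/598⌉ = ⌈8773/598⌉ − ⌈8540/598⌉ = 15 − 15 = 0
n=37: ⌈(38·233+152)/598⌉ − ⌈(37·233+152)/598⌉ = ⌈9006/598⌉ − ⌈8773/598⌉ = 16 − 15 = 1
n=38: ⌈(39·233+152)/598⌉ − ⌈(38·233+152)/598⌉ = ⌈9239/598⌉ − ⌈9006/598⌉ = 16 − 16 = 0
n=39: ⌈(40·233+152)/598⌉ − ⌈(39·233+152)/598⌉ = ⌈9472/598⌉ − ⌈9239/598⌉ = 16 − 16 = 0
n=40: ⌈(41·233+152)/598⌉ − ⌈(40·233+152)/598⌉ = ⌈9705/598⌉ − ⌈9472/598⌉ = 17 − 16 = 1
n=41: ⌈(42·233+152)/598⌉ − ⌈(41·233+152)/598⌉ = ⌈9938/598⌉ − ⌈9705/598⌉ = 17 − 17 = 0
n=42: ⌈(43·233+152)/598⌉ − ⌈(42·233+152)/598⌉ = ⌈10171/598⌉ − ⌈9938/598⌉ = 18 − 17 = 1
n=43: ⌈(44·233+152)/598⌉ − ⌈(43·233+152)/598⌉ = ⌈10404/598⌉ − ⌈10171/598⌉ = 18 − 18 = 0
n=44: ⌈(45·233+152)/598⌉ − ⌈(44·233+152)/598⌉ = ⌈10637/598⌉ − ⌈10404/598⌉ = 18 − 18 = 0
n=45: ⌈(46·233+152)/598⌉ − ⌈(45·233+152)/598⌉ = ⌈10870/598⌉ − ⌈10637/598⌉ = 19 − 18 = 1
n=46: ⌈(47·233+152)/598⌉ − ⌈(46·233+152)/598⌉ = ⌈11103/598⌉ − ⌈10870/598⌉ = 19 − 19 = 0
n=47: ⌈(48·233+152)/598⌉ − ⌈(47·233+152)/598⌉ = ⌈11336/598⌉ − ⌈11103/598⌉ = 19 − 19 = 0
n=48: ⌈(49·233+152)/598⌉ − ⌈(48·233+152)/598⌉ = ⌈11569/598⌉ − ⌈11336/598⌉ = 20 − 19 = 1
n=49: ⌈(50·233+152)/598⌉ − ⌈(49·233+152)/598⌉ = ⌈11802/598⌉ − ⌈11569/598⌉ = 20 − 20 = 0
n=50: ⌈(51·233+152)/598⌉ − ⌈(50·233+152)/598⌉ = ⌈12035/598⌉ − ⌈11802/598⌉ = 21 − 20 = 1
n=51: ⌈(52·233+152)/598⌉ − ⌈(51·233+152)/598⌉ = ⌈12268/598⌉ − ⌈12035/598⌉ = 21 − 21 = 0
n=52: ⌈(53·233+152)/598⌉ − ⌈(52·233+152)/598⌉ = ⌈12501/598⌉ − ⌈12268/598⌉ = 21 − 21 = 0
n=53: ⌈(54·233+152)/598⌉ − ⌈(53·233+152)/598⌉ = ⌈12734/598⌉ − ⌈12501/598⌉ = 22 − 21 = 1
n=54: ⌈(55·233+152)/598⌉ − ⌈(54·233+152)/598⌉ = ⌈12967/598⌉ − ⌈12734/598⌉ = 22 − 22 = 0
n=55: ⌈(56·233+152)/598⌉ − ⌈(55·233+152)/598⌉ = ⌈13200/598⌉ − ⌈12967/598⌉ = 23 − 22 = 1
n=56: ⌈(57·233+152)/598⌉ − ⌈(56·233+152)/598⌉ = ⌈13433/598⌉ − ⌈13200/598⌉ = 23 − 23 = 0
n=57: ⌈(58·233+152)/598⌉ − ⌈(57·233+152)/598⌉ = ⌈13666/598⌉ − ⌈13433/598⌉ = 23 − 23 = 0
n=58: ⌈(59·233+152)/598⌉ − ⌈(58·233+152)/598⌉ = ⌈13899/598⌉ − ⌈13666/598⌉ = 24 − 23 = 1
n=59: ⌈(60·233+152)/598⌉ − ⌈(59·233+152)/598⌉ = ⌈14132/598⌉ − ⌈13899/598⌉ = 24 − 24 = 0
n=60: ⌈(61·233+152)/598⌉ − ⌈(60·233+152)/598⌉ = ⌈14365/598⌉ − ⌈14132/598⌉ = 25 − 24 = 1
n=61: ⌈(62·233+152)/598⌉ − ⌈(61·233+152)/598⌉ = ⌈14598/598⌉ − ⌈14365/598⌉ = 25 − 25 = 0
n=62: ⌈(63·233+152)/598⌉ − ⌈(62·233+152)/598⌉ = ⌈14831/598⌉ − ⌈14598/598⌉ = 25 − 25 = 0
n=63: ⌈(64·233+152)/598⌉ − ⌈(63·233+152)/598⌉ = ⌈15064/598⌉ − ⌈14831/598⌉ = 26 − 25 = 1
n=64: ⌈(65·233+152)/598⌉ − ⌈(64·233+152)/598⌉ = ⌈15297/598⌉ − ⌈15064/598⌉ = 26 − 26 = 0
n=65: ⌈(66·233+152)/598⌉ − ⌈(65·233+152)/598⌉ = ⌈15530/598⌉ − ⌈15297/598⌉ = 26 − 26 = 0
n=66: ⌈(67·233+152)/598⌉ − ⌈(66·233+152)/598⌉ = ⌈15763/598⌉ − ⌈15530/598⌉ = 27 − 26 = 1
n=67: ⌈(68·233+152)/598⌉ − ⌈(67·233+152)/598⌉ = ⌈15996/598⌉ − ⌈15763/598⌉ = 27 − 27 = 0
n=68: ⌈(69·233+152)/598⌉ − ⌈(68·233+152)/598⌉ = ⌈16229/598⌉ − ⌈15996/598⌉ = 28 − 27 = 1
n=69: ⌈(70·233+152)/598⌉ − ⌈(69·233+152)/598⌉ = ⌈16462/598⌉ − ⌈16229/598⌉ = 28 − 28 = 0
n=70: ⌈(71·233+152)/598⌉ − ⌈(70·233+152)/598⌉ = ⌈16695/598⌉ − ⌈16462/598⌉ = 28 − 28 = 0
n=71: ⌈(72·233+152)/598⌉ − ⌈(71·233+152)/598⌉ = ⌈16928/598⌉ − ⌈16695/598⌉ = 29 − 28 = 1
n=72: ⌈(73·233+152)/598⌉ − ⌈(72·233+152)/598⌉ = ⌈17161/598⌉ − ⌈16928/598⌉ = 29 − 29 = 0
n=73: ⌈(74·233+152)/598⌉ − ⌈(73·233+152)/598⌉ = ⌈17394/598⌉ − ⌈17161/598⌉ = 30 − 29 = 1
n=74: ⌈(75·233+152)/598⌉ − ⌈(74·233+152)/598⌉ = ⌈17627/598⌉ − ⌈17394/598⌉ = 30 − 30 = 0
n=75: ⌈(76·233+152)/598⌉ − ⌈(75·233+152)/598⌉ = ⌈17860/598⌉ − ⌈17627/598⌉ = 30 − 30 = 0
n=76: ⌈(77·233+152)/598⌉ − ⌈(76·233+152)/598⌉ = ⌈18093/598⌉ − ⌈17860/598⌉ = 31 − 30 = 1
n=77: ⌈(78·233+152)/598⌉ − ⌈(77·233+152)/598⌉ = ⌈18326/598⌉ − ⌈18093/598⌉ = 31 − 31 = 0
n=78: ⌈(79·233+152)/598⌉ − ⌈(78·233+152)/598⌉ = ⌈18559/598⌉ − ⌈18326/598⌉ = 32 − 31 = 1
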